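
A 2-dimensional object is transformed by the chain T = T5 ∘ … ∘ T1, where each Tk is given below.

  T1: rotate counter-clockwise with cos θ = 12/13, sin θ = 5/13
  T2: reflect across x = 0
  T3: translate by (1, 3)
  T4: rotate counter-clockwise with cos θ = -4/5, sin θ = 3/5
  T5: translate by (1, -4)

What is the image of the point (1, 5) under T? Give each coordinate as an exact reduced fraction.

T1 rotate counter-clockwise with cos θ = 12/13, sin θ = 5/13: (1, 5) → (-1, 5)
T2 reflect across x = 0: (-1, 5) → (1, 5)
T3 translate by (1, 3): (1, 5) → (2, 8)
T4 rotate counter-clockwise with cos θ = -4/5, sin θ = 3/5: (2, 8) → (-32/5, -26/5)
T5 translate by (1, -4): (-32/5, -26/5) → (-27/5, -46/5)

T(p) = (-27/5, -46/5)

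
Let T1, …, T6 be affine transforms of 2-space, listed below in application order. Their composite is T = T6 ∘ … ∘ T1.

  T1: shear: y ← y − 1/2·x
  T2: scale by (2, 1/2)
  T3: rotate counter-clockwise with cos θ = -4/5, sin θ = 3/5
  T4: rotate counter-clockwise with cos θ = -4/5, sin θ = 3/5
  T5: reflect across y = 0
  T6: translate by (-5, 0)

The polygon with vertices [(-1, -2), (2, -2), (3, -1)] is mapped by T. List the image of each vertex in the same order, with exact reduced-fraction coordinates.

image vertices: (-157/25, -171/100), (-133/25, 213/50), (-113/25, 611/100)

T1 shear: y ← y − 1/2·x: (-1, -2) → (-1, -3/2); (2, -2) → (2, -3); (3, -1) → (3, -5/2)
T2 scale by (2, 1/2): (-1, -3/2) → (-2, -3/4); (2, -3) → (4, -3/2); (3, -5/2) → (6, -5/4)
T3 rotate counter-clockwise with cos θ = -4/5, sin θ = 3/5: (-2, -3/4) → (41/20, -3/5); (4, -3/2) → (-23/10, 18/5); (6, -5/4) → (-81/20, 23/5)
T4 rotate counter-clockwise with cos θ = -4/5, sin θ = 3/5: (41/20, -3/5) → (-32/25, 171/100); (-23/10, 18/5) → (-8/25, -213/50); (-81/20, 23/5) → (12/25, -611/100)
T5 reflect across y = 0: (-32/25, 171/100) → (-32/25, -171/100); (-8/25, -213/50) → (-8/25, 213/50); (12/25, -611/100) → (12/25, 611/100)
T6 translate by (-5, 0): (-32/25, -171/100) → (-157/25, -171/100); (-8/25, 213/50) → (-133/25, 213/50); (12/25, 611/100) → (-113/25, 611/100)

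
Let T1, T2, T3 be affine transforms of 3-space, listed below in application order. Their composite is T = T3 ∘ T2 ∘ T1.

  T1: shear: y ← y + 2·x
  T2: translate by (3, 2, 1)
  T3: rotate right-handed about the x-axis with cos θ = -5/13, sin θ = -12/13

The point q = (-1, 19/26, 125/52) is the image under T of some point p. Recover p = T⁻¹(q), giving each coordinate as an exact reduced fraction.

p = (-4, 7/2, -5/4)

T1 = [1 0 0 0; 2 1 0 0; 0 0 1 0; 0 0 0 1]
T2·T1 = [1 0 0 3; 2 1 0 2; 0 0 1 1; 0 0 0 1]
T3·…·T1 = [1 0 0 3; -10/13 -5/13 12/13 2/13; -24/13 -12/13 -5/13 -29/13; 0 0 0 1]
det M = 1; M⁻¹ = [1 0 0 -3; -2 -5/13 -12/13 4; 0 12/13 -5/13 -1; 0 0 0 1]
M⁻¹ · (-1, 19/26, 125/52)ᵀ = (-4, 7/2, -5/4)ᵀ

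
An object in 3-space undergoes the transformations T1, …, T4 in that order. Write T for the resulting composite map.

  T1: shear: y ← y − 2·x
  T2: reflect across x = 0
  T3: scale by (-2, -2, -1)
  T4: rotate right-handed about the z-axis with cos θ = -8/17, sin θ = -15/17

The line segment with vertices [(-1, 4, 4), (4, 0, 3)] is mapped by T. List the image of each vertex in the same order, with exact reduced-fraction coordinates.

image vertices: (-164/17, 126/17, -4), (176/17, -248/17, -3)

T1 shear: y ← y − 2·x: (-1, 4, 4) → (-1, 6, 4); (4, 0, 3) → (4, -8, 3)
T2 reflect across x = 0: (-1, 6, 4) → (1, 6, 4); (4, -8, 3) → (-4, -8, 3)
T3 scale by (-2, -2, -1): (1, 6, 4) → (-2, -12, -4); (-4, -8, 3) → (8, 16, -3)
T4 rotate right-handed about the z-axis with cos θ = -8/17, sin θ = -15/17: (-2, -12, -4) → (-164/17, 126/17, -4); (8, 16, -3) → (176/17, -248/17, -3)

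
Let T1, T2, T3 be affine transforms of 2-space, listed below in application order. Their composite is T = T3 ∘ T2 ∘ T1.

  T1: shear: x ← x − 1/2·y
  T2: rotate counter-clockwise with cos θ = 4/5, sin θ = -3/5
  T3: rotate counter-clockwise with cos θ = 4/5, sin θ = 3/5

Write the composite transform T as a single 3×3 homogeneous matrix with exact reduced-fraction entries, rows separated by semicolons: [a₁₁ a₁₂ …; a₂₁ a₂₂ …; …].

T = [1 -1/2 0; 0 1 0; 0 0 1]

T1 = [1 -1/2 0; 0 1 0; 0 0 1]
T2·T1 = [4/5 1/5 0; -3/5 11/10 0; 0 0 1]
T3·…·T1 = [1 -1/2 0; 0 1 0; 0 0 1]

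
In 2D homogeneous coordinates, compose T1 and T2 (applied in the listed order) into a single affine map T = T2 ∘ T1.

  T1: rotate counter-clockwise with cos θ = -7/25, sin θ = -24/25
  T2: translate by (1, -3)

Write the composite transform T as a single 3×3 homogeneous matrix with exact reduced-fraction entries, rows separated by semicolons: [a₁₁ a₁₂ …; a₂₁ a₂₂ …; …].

T = [-7/25 24/25 1; -24/25 -7/25 -3; 0 0 1]

T1 = [-7/25 24/25 0; -24/25 -7/25 0; 0 0 1]
T2·T1 = [-7/25 24/25 1; -24/25 -7/25 -3; 0 0 1]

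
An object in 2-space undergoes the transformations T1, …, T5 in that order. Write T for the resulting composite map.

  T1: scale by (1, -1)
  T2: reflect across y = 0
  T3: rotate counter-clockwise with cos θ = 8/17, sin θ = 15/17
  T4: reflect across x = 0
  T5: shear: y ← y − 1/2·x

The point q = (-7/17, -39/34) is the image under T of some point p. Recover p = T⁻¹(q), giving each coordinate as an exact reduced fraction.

T1 = [1 0 0; 0 -1 0; 0 0 1]
T2·T1 = [1 0 0; 0 1 0; 0 0 1]
T3·…·T1 = [8/17 -15/17 0; 15/17 8/17 0; 0 0 1]
T4·…·T1 = [-8/17 15/17 0; 15/17 8/17 0; 0 0 1]
T5·…·T1 = [-8/17 15/17 0; 19/17 1/34 0; 0 0 1]
det M = -1; M⁻¹ = [-1/34 15/17 0; 19/17 8/17 0; 0 0 1]
M⁻¹ · (-7/17, -39/34)ᵀ = (-1, -1)ᵀ

p = (-1, -1)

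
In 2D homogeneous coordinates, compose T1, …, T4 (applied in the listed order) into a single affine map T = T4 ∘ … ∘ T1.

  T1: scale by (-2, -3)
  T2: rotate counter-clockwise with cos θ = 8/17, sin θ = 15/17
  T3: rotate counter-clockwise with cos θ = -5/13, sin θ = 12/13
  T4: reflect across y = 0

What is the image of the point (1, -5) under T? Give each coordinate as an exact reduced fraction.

T(p) = (125/221, 3342/221)

T1 scale by (-2, -3): (1, -5) → (-2, 15)
T2 rotate counter-clockwise with cos θ = 8/17, sin θ = 15/17: (-2, 15) → (-241/17, 90/17)
T3 rotate counter-clockwise with cos θ = -5/13, sin θ = 12/13: (-241/17, 90/17) → (125/221, -3342/221)
T4 reflect across y = 0: (125/221, -3342/221) → (125/221, 3342/221)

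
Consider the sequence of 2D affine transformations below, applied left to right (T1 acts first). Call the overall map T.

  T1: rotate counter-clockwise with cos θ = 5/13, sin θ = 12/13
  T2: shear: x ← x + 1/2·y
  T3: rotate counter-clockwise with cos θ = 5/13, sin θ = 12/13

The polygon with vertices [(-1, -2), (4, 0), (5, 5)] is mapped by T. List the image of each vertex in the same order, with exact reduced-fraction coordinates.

image vertices: (304/169, -14/169), (-356/169, 768/169), (-1965/338, 515/169)

T1 rotate counter-clockwise with cos θ = 5/13, sin θ = 12/13: (-1, -2) → (19/13, -22/13); (4, 0) → (20/13, 48/13); (5, 5) → (-35/13, 85/13)
T2 shear: x ← x + 1/2·y: (19/13, -22/13) → (8/13, -22/13); (20/13, 48/13) → (44/13, 48/13); (-35/13, 85/13) → (15/26, 85/13)
T3 rotate counter-clockwise with cos θ = 5/13, sin θ = 12/13: (8/13, -22/13) → (304/169, -14/169); (44/13, 48/13) → (-356/169, 768/169); (15/26, 85/13) → (-1965/338, 515/169)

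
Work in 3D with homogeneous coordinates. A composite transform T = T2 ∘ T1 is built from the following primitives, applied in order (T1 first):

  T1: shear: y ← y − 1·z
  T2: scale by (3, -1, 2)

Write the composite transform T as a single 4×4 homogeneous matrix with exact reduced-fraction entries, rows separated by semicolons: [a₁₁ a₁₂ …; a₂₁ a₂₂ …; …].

T1 = [1 0 0 0; 0 1 -1 0; 0 0 1 0; 0 0 0 1]
T2·T1 = [3 0 0 0; 0 -1 1 0; 0 0 2 0; 0 0 0 1]

T = [3 0 0 0; 0 -1 1 0; 0 0 2 0; 0 0 0 1]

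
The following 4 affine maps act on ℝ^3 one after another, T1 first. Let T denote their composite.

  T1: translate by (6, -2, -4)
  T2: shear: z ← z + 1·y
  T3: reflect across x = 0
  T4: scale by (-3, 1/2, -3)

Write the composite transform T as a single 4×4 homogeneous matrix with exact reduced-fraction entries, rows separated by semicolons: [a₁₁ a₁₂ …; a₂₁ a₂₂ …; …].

T = [3 0 0 18; 0 1/2 0 -1; 0 -3 -3 18; 0 0 0 1]

T1 = [1 0 0 6; 0 1 0 -2; 0 0 1 -4; 0 0 0 1]
T2·T1 = [1 0 0 6; 0 1 0 -2; 0 1 1 -6; 0 0 0 1]
T3·…·T1 = [-1 0 0 -6; 0 1 0 -2; 0 1 1 -6; 0 0 0 1]
T4·…·T1 = [3 0 0 18; 0 1/2 0 -1; 0 -3 -3 18; 0 0 0 1]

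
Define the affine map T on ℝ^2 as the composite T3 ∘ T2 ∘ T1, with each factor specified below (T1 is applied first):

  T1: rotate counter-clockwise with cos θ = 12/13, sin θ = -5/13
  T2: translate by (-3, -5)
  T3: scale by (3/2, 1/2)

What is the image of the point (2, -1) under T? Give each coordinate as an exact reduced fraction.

T1 rotate counter-clockwise with cos θ = 12/13, sin θ = -5/13: (2, -1) → (19/13, -22/13)
T2 translate by (-3, -5): (19/13, -22/13) → (-20/13, -87/13)
T3 scale by (3/2, 1/2): (-20/13, -87/13) → (-30/13, -87/26)

T(p) = (-30/13, -87/26)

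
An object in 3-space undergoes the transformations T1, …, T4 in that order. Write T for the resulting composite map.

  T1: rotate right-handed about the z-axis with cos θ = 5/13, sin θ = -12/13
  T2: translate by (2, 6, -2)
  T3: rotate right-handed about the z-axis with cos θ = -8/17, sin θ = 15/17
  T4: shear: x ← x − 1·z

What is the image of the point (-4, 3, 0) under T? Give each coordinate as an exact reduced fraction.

T(p) = (-2009/221, -498/221, -2)

T1 rotate right-handed about the z-axis with cos θ = 5/13, sin θ = -12/13: (-4, 3, 0) → (16/13, 63/13, 0)
T2 translate by (2, 6, -2): (16/13, 63/13, 0) → (42/13, 141/13, -2)
T3 rotate right-handed about the z-axis with cos θ = -8/17, sin θ = 15/17: (42/13, 141/13, -2) → (-2451/221, -498/221, -2)
T4 shear: x ← x − 1·z: (-2451/221, -498/221, -2) → (-2009/221, -498/221, -2)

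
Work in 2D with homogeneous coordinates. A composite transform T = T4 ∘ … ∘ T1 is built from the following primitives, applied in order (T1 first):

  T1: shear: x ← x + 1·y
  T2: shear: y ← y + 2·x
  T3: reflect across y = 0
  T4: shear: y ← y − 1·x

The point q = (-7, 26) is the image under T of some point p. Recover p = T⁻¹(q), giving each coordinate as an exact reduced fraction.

T1 = [1 1 0; 0 1 0; 0 0 1]
T2·T1 = [1 1 0; 2 3 0; 0 0 1]
T3·…·T1 = [1 1 0; -2 -3 0; 0 0 1]
T4·…·T1 = [1 1 0; -3 -4 0; 0 0 1]
det M = -1; M⁻¹ = [4 1 0; -3 -1 0; 0 0 1]
M⁻¹ · (-7, 26)ᵀ = (-2, -5)ᵀ

p = (-2, -5)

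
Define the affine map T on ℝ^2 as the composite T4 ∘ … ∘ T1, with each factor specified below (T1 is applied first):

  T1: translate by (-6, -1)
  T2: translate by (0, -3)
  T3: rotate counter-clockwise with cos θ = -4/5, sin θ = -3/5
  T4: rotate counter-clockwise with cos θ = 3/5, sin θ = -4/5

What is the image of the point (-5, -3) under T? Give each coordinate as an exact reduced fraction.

T(p) = (313/25, 91/25)

T1 translate by (-6, -1): (-5, -3) → (-11, -4)
T2 translate by (0, -3): (-11, -4) → (-11, -7)
T3 rotate counter-clockwise with cos θ = -4/5, sin θ = -3/5: (-11, -7) → (23/5, 61/5)
T4 rotate counter-clockwise with cos θ = 3/5, sin θ = -4/5: (23/5, 61/5) → (313/25, 91/25)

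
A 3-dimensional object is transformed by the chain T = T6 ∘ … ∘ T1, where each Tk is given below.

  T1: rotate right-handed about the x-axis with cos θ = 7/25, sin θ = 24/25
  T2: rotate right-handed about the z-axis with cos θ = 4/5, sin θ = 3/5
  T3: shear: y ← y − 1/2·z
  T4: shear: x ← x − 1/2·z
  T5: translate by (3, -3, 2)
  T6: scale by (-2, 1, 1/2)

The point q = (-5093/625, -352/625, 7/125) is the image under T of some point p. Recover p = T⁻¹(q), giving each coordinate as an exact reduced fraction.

p = (1, -3/2, -8/5)

T1 = [1 0 0 0; 0 7/25 -24/25 0; 0 24/25 7/25 0; 0 0 0 1]
T2·T1 = [4/5 -21/125 72/125 0; 3/5 28/125 -96/125 0; 0 24/25 7/25 0; 0 0 0 1]
T3·…·T1 = [4/5 -21/125 72/125 0; 3/5 -32/125 -227/250 0; 0 24/25 7/25 0; 0 0 0 1]
T4·…·T1 = [4/5 -81/125 109/250 0; 3/5 -32/125 -227/250 0; 0 24/25 7/25 0; 0 0 0 1]
T5·…·T1 = [4/5 -81/125 109/250 3; 3/5 -32/125 -227/250 -3; 0 24/25 7/25 2; 0 0 0 1]
T6·…·T1 = [-8/5 162/125 -109/125 -6; 3/5 -32/125 -227/250 -3; 0 12/25 7/50 1; 0 0 0 1]
det M = -1; M⁻¹ = [-2/5 3/5 7/5 -2; 21/250 28/125 247/125 -4/5; -36/125 -96/125 46/125 -22/5; 0 0 0 1]
M⁻¹ · (-5093/625, -352/625, 7/125)ᵀ = (1, -3/2, -8/5)ᵀ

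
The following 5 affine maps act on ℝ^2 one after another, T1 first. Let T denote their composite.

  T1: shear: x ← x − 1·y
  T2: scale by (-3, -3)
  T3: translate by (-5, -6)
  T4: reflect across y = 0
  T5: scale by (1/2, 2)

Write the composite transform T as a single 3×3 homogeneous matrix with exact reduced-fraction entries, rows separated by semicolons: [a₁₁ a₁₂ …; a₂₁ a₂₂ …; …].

T = [-3/2 3/2 -5/2; 0 6 12; 0 0 1]

T1 = [1 -1 0; 0 1 0; 0 0 1]
T2·T1 = [-3 3 0; 0 -3 0; 0 0 1]
T3·…·T1 = [-3 3 -5; 0 -3 -6; 0 0 1]
T4·…·T1 = [-3 3 -5; 0 3 6; 0 0 1]
T5·…·T1 = [-3/2 3/2 -5/2; 0 6 12; 0 0 1]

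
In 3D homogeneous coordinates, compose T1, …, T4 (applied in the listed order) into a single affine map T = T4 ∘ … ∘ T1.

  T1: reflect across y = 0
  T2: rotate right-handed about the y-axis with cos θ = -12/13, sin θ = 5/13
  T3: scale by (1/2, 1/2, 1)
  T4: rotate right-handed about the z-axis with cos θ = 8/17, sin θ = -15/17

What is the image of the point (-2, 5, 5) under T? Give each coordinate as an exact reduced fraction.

T1 reflect across y = 0: (-2, 5, 5) → (-2, -5, 5)
T2 rotate right-handed about the y-axis with cos θ = -12/13, sin θ = 5/13: (-2, -5, 5) → (49/13, -5, -50/13)
T3 scale by (1/2, 1/2, 1): (49/13, -5, -50/13) → (49/26, -5/2, -50/13)
T4 rotate right-handed about the z-axis with cos θ = 8/17, sin θ = -15/17: (49/26, -5/2, -50/13) → (-583/442, -1255/442, -50/13)

T(p) = (-583/442, -1255/442, -50/13)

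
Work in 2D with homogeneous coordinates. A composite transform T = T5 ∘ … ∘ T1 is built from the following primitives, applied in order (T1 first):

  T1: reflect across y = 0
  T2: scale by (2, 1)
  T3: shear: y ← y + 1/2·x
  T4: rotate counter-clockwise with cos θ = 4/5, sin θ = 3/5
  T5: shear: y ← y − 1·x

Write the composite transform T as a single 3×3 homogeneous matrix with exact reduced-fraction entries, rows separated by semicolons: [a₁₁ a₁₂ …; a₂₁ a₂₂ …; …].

T1 = [1 0 0; 0 -1 0; 0 0 1]
T2·T1 = [2 0 0; 0 -1 0; 0 0 1]
T3·…·T1 = [2 0 0; 1 -1 0; 0 0 1]
T4·…·T1 = [1 3/5 0; 2 -4/5 0; 0 0 1]
T5·…·T1 = [1 3/5 0; 1 -7/5 0; 0 0 1]

T = [1 3/5 0; 1 -7/5 0; 0 0 1]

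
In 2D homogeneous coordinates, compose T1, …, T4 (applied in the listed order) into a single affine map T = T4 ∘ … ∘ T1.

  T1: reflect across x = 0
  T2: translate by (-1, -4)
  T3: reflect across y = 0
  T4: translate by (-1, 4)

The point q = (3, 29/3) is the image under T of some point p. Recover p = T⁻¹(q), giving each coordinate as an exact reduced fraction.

T1 = [-1 0 0; 0 1 0; 0 0 1]
T2·T1 = [-1 0 -1; 0 1 -4; 0 0 1]
T3·…·T1 = [-1 0 -1; 0 -1 4; 0 0 1]
T4·…·T1 = [-1 0 -2; 0 -1 8; 0 0 1]
det M = 1; M⁻¹ = [-1 0 -2; 0 -1 8; 0 0 1]
M⁻¹ · (3, 29/3)ᵀ = (-5, -5/3)ᵀ

p = (-5, -5/3)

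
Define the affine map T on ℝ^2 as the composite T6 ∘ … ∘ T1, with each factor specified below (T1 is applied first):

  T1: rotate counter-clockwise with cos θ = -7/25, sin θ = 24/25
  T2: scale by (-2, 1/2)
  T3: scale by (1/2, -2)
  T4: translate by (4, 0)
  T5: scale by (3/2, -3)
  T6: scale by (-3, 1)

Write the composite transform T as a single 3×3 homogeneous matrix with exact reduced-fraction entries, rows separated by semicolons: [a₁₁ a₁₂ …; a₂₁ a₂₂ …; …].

T1 = [-7/25 -24/25 0; 24/25 -7/25 0; 0 0 1]
T2·T1 = [14/25 48/25 0; 12/25 -7/50 0; 0 0 1]
T3·…·T1 = [7/25 24/25 0; -24/25 7/25 0; 0 0 1]
T4·…·T1 = [7/25 24/25 4; -24/25 7/25 0; 0 0 1]
T5·…·T1 = [21/50 36/25 6; 72/25 -21/25 0; 0 0 1]
T6·…·T1 = [-63/50 -108/25 -18; 72/25 -21/25 0; 0 0 1]

T = [-63/50 -108/25 -18; 72/25 -21/25 0; 0 0 1]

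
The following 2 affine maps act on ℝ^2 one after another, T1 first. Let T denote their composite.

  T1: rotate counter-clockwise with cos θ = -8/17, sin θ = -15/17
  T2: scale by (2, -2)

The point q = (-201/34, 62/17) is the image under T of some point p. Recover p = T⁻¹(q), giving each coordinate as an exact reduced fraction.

T1 = [-8/17 15/17 0; -15/17 -8/17 0; 0 0 1]
T2·T1 = [-16/17 30/17 0; 30/17 16/17 0; 0 0 1]
det M = -4; M⁻¹ = [-4/17 15/34 0; 15/34 4/17 0; 0 0 1]
M⁻¹ · (-201/34, 62/17)ᵀ = (3, -7/4)ᵀ

p = (3, -7/4)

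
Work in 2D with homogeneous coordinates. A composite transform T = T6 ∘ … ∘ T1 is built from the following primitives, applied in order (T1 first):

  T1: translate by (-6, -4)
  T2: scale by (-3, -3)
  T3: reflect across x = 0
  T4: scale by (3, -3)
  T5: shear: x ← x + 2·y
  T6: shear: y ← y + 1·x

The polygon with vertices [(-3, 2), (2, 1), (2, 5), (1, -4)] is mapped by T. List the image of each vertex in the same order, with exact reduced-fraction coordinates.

T1 translate by (-6, -4): (-3, 2) → (-9, -2); (2, 1) → (-4, -3); (2, 5) → (-4, 1); (1, -4) → (-5, -8)
T2 scale by (-3, -3): (-9, -2) → (27, 6); (-4, -3) → (12, 9); (-4, 1) → (12, -3); (-5, -8) → (15, 24)
T3 reflect across x = 0: (27, 6) → (-27, 6); (12, 9) → (-12, 9); (12, -3) → (-12, -3); (15, 24) → (-15, 24)
T4 scale by (3, -3): (-27, 6) → (-81, -18); (-12, 9) → (-36, -27); (-12, -3) → (-36, 9); (-15, 24) → (-45, -72)
T5 shear: x ← x + 2·y: (-81, -18) → (-117, -18); (-36, -27) → (-90, -27); (-36, 9) → (-18, 9); (-45, -72) → (-189, -72)
T6 shear: y ← y + 1·x: (-117, -18) → (-117, -135); (-90, -27) → (-90, -117); (-18, 9) → (-18, -9); (-189, -72) → (-189, -261)

image vertices: (-117, -135), (-90, -117), (-18, -9), (-189, -261)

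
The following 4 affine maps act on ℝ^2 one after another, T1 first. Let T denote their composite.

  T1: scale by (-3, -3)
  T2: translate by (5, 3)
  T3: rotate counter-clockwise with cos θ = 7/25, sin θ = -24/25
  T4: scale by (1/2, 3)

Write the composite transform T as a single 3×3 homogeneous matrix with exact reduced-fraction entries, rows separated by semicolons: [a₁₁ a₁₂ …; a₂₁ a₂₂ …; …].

T = [-21/50 -36/25 107/50; 216/25 -63/25 -297/25; 0 0 1]

T1 = [-3 0 0; 0 -3 0; 0 0 1]
T2·T1 = [-3 0 5; 0 -3 3; 0 0 1]
T3·…·T1 = [-21/25 -72/25 107/25; 72/25 -21/25 -99/25; 0 0 1]
T4·…·T1 = [-21/50 -36/25 107/50; 216/25 -63/25 -297/25; 0 0 1]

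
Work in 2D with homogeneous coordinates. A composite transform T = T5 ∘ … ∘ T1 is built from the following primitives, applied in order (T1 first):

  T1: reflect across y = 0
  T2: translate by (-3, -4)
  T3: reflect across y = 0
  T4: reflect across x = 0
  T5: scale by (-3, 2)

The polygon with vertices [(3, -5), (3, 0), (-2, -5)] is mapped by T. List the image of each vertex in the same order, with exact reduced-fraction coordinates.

T1 reflect across y = 0: (3, -5) → (3, 5); (3, 0) → (3, 0); (-2, -5) → (-2, 5)
T2 translate by (-3, -4): (3, 5) → (0, 1); (3, 0) → (0, -4); (-2, 5) → (-5, 1)
T3 reflect across y = 0: (0, 1) → (0, -1); (0, -4) → (0, 4); (-5, 1) → (-5, -1)
T4 reflect across x = 0: (0, -1) → (0, -1); (0, 4) → (0, 4); (-5, -1) → (5, -1)
T5 scale by (-3, 2): (0, -1) → (0, -2); (0, 4) → (0, 8); (5, -1) → (-15, -2)

image vertices: (0, -2), (0, 8), (-15, -2)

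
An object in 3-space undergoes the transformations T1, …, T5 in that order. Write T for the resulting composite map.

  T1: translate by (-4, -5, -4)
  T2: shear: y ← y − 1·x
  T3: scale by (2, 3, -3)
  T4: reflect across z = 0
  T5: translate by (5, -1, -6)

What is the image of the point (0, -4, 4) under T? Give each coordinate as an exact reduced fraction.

T(p) = (-3, -16, -6)

T1 translate by (-4, -5, -4): (0, -4, 4) → (-4, -9, 0)
T2 shear: y ← y − 1·x: (-4, -9, 0) → (-4, -5, 0)
T3 scale by (2, 3, -3): (-4, -5, 0) → (-8, -15, 0)
T4 reflect across z = 0: (-8, -15, 0) → (-8, -15, 0)
T5 translate by (5, -1, -6): (-8, -15, 0) → (-3, -16, -6)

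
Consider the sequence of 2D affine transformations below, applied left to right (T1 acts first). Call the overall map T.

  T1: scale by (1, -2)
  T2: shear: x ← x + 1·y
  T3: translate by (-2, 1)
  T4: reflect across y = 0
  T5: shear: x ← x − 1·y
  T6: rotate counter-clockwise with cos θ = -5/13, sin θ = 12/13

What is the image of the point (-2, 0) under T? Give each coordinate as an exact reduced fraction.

T1 scale by (1, -2): (-2, 0) → (-2, 0)
T2 shear: x ← x + 1·y: (-2, 0) → (-2, 0)
T3 translate by (-2, 1): (-2, 0) → (-4, 1)
T4 reflect across y = 0: (-4, 1) → (-4, -1)
T5 shear: x ← x − 1·y: (-4, -1) → (-3, -1)
T6 rotate counter-clockwise with cos θ = -5/13, sin θ = 12/13: (-3, -1) → (27/13, -31/13)

T(p) = (27/13, -31/13)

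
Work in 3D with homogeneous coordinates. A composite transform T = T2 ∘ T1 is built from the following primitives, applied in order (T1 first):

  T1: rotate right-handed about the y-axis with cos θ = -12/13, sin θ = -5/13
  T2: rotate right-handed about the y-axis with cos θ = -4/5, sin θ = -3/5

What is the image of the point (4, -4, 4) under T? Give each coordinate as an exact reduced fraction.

T1 rotate right-handed about the y-axis with cos θ = -12/13, sin θ = -5/13: (4, -4, 4) → (-68/13, -4, -28/13)
T2 rotate right-handed about the y-axis with cos θ = -4/5, sin θ = -3/5: (-68/13, -4, -28/13) → (356/65, -4, -92/65)

T(p) = (356/65, -4, -92/65)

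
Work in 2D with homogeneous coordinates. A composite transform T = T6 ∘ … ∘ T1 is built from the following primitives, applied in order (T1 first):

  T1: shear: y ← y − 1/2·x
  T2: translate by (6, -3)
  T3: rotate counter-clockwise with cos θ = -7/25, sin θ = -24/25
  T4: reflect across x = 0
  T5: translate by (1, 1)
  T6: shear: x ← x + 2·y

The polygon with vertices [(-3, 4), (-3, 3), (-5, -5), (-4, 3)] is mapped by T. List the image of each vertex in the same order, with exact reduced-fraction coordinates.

image vertices: (-143/25, -129/50), (-21/5, -23/10), (243/25, 79/50), (-83/25, -37/25)

T1 shear: y ← y − 1/2·x: (-3, 4) → (-3, 11/2); (-3, 3) → (-3, 9/2); (-5, -5) → (-5, -5/2); (-4, 3) → (-4, 5)
T2 translate by (6, -3): (-3, 11/2) → (3, 5/2); (-3, 9/2) → (3, 3/2); (-5, -5/2) → (1, -11/2); (-4, 5) → (2, 2)
T3 rotate counter-clockwise with cos θ = -7/25, sin θ = -24/25: (3, 5/2) → (39/25, -179/50); (3, 3/2) → (3/5, -33/10); (1, -11/2) → (-139/25, 29/50); (2, 2) → (34/25, -62/25)
T4 reflect across x = 0: (39/25, -179/50) → (-39/25, -179/50); (3/5, -33/10) → (-3/5, -33/10); (-139/25, 29/50) → (139/25, 29/50); (34/25, -62/25) → (-34/25, -62/25)
T5 translate by (1, 1): (-39/25, -179/50) → (-14/25, -129/50); (-3/5, -33/10) → (2/5, -23/10); (139/25, 29/50) → (164/25, 79/50); (-34/25, -62/25) → (-9/25, -37/25)
T6 shear: x ← x + 2·y: (-14/25, -129/50) → (-143/25, -129/50); (2/5, -23/10) → (-21/5, -23/10); (164/25, 79/50) → (243/25, 79/50); (-9/25, -37/25) → (-83/25, -37/25)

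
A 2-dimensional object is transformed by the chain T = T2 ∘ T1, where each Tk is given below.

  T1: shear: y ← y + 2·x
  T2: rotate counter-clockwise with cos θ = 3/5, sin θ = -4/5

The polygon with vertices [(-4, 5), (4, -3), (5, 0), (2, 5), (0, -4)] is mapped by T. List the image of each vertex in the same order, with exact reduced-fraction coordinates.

image vertices: (-24/5, 7/5), (32/5, -1/5), (11, 2), (42/5, 19/5), (-16/5, -12/5)

T1 shear: y ← y + 2·x: (-4, 5) → (-4, -3); (4, -3) → (4, 5); (5, 0) → (5, 10); (2, 5) → (2, 9); (0, -4) → (0, -4)
T2 rotate counter-clockwise with cos θ = 3/5, sin θ = -4/5: (-4, -3) → (-24/5, 7/5); (4, 5) → (32/5, -1/5); (5, 10) → (11, 2); (2, 9) → (42/5, 19/5); (0, -4) → (-16/5, -12/5)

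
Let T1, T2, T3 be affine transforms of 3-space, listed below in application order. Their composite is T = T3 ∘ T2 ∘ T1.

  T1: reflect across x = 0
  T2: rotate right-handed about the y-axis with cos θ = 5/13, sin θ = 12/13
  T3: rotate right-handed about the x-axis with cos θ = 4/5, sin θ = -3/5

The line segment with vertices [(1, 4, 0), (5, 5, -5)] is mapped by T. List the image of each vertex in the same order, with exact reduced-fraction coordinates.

T1 reflect across x = 0: (1, 4, 0) → (-1, 4, 0); (5, 5, -5) → (-5, 5, -5)
T2 rotate right-handed about the y-axis with cos θ = 5/13, sin θ = 12/13: (-1, 4, 0) → (-5/13, 4, 12/13); (-5, 5, -5) → (-85/13, 5, 35/13)
T3 rotate right-handed about the x-axis with cos θ = 4/5, sin θ = -3/5: (-5/13, 4, 12/13) → (-5/13, 244/65, -108/65); (-85/13, 5, 35/13) → (-85/13, 73/13, -11/13)

image vertices: (-5/13, 244/65, -108/65), (-85/13, 73/13, -11/13)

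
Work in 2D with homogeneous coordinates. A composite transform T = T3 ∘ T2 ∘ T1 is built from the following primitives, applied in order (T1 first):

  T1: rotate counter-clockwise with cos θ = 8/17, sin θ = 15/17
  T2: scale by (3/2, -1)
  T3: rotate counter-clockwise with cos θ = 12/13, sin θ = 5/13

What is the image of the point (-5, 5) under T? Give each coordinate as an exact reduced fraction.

T(p) = (-2245/221, -885/442)

T1 rotate counter-clockwise with cos θ = 8/17, sin θ = 15/17: (-5, 5) → (-115/17, -35/17)
T2 scale by (3/2, -1): (-115/17, -35/17) → (-345/34, 35/17)
T3 rotate counter-clockwise with cos θ = 12/13, sin θ = 5/13: (-345/34, 35/17) → (-2245/221, -885/442)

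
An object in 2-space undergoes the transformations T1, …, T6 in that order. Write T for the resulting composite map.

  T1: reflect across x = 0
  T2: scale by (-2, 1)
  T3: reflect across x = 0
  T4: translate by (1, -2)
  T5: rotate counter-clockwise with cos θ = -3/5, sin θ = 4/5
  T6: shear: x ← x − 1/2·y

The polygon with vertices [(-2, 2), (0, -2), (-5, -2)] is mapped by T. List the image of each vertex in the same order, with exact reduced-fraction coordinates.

image vertices: (-5, 4), (1, 16/5), (-9, 56/5)

T1 reflect across x = 0: (-2, 2) → (2, 2); (0, -2) → (0, -2); (-5, -2) → (5, -2)
T2 scale by (-2, 1): (2, 2) → (-4, 2); (0, -2) → (0, -2); (5, -2) → (-10, -2)
T3 reflect across x = 0: (-4, 2) → (4, 2); (0, -2) → (0, -2); (-10, -2) → (10, -2)
T4 translate by (1, -2): (4, 2) → (5, 0); (0, -2) → (1, -4); (10, -2) → (11, -4)
T5 rotate counter-clockwise with cos θ = -3/5, sin θ = 4/5: (5, 0) → (-3, 4); (1, -4) → (13/5, 16/5); (11, -4) → (-17/5, 56/5)
T6 shear: x ← x − 1/2·y: (-3, 4) → (-5, 4); (13/5, 16/5) → (1, 16/5); (-17/5, 56/5) → (-9, 56/5)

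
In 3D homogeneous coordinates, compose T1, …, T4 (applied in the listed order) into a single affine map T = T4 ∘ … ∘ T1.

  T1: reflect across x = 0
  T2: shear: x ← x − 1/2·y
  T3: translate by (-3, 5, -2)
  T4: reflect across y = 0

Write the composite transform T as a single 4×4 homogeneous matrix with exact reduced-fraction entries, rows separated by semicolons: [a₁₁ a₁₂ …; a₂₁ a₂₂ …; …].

T1 = [-1 0 0 0; 0 1 0 0; 0 0 1 0; 0 0 0 1]
T2·T1 = [-1 -1/2 0 0; 0 1 0 0; 0 0 1 0; 0 0 0 1]
T3·…·T1 = [-1 -1/2 0 -3; 0 1 0 5; 0 0 1 -2; 0 0 0 1]
T4·…·T1 = [-1 -1/2 0 -3; 0 -1 0 -5; 0 0 1 -2; 0 0 0 1]

T = [-1 -1/2 0 -3; 0 -1 0 -5; 0 0 1 -2; 0 0 0 1]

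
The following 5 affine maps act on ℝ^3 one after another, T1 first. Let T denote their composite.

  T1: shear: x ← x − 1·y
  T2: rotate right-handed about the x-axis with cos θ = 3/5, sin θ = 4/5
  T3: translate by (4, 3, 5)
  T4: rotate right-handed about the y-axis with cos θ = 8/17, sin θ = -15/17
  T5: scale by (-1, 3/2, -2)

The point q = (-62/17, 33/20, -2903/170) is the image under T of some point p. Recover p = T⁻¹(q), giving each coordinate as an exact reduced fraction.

T1 = [1 -1 0 0; 0 1 0 0; 0 0 1 0; 0 0 0 1]
T2·T1 = [1 -1 0 0; 0 3/5 -4/5 0; 0 4/5 3/5 0; 0 0 0 1]
T3·…·T1 = [1 -1 0 4; 0 3/5 -4/5 3; 0 4/5 3/5 5; 0 0 0 1]
T4·…·T1 = [8/17 -20/17 -9/17 -43/17; 0 3/5 -4/5 3; 15/17 -43/85 24/85 100/17; 0 0 0 1]
T5·…·T1 = [-8/17 20/17 9/17 43/17; 0 9/10 -6/5 9/2; -30/17 86/85 -48/85 -200/17; 0 0 0 1]
det M = 3; M⁻¹ = [4/17 2/5 -107/170 -49/5; 12/17 2/5 -16/85 -29/5; 9/17 -8/15 -12/85 -3/5; 0 0 0 1]
M⁻¹ · (-62/17, 33/20, -2903/170)ᵀ = (3/4, -9/2, -1)ᵀ

p = (3/4, -9/2, -1)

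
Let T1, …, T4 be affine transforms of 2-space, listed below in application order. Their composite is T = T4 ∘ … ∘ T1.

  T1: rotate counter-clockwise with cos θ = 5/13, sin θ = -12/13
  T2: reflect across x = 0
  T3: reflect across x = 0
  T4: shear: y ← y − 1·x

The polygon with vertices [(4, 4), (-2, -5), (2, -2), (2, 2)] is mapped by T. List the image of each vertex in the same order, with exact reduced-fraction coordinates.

image vertices: (68/13, -96/13), (-70/13, 69/13), (-14/13, -20/13), (34/13, -48/13)

T1 rotate counter-clockwise with cos θ = 5/13, sin θ = -12/13: (4, 4) → (68/13, -28/13); (-2, -5) → (-70/13, -1/13); (2, -2) → (-14/13, -34/13); (2, 2) → (34/13, -14/13)
T2 reflect across x = 0: (68/13, -28/13) → (-68/13, -28/13); (-70/13, -1/13) → (70/13, -1/13); (-14/13, -34/13) → (14/13, -34/13); (34/13, -14/13) → (-34/13, -14/13)
T3 reflect across x = 0: (-68/13, -28/13) → (68/13, -28/13); (70/13, -1/13) → (-70/13, -1/13); (14/13, -34/13) → (-14/13, -34/13); (-34/13, -14/13) → (34/13, -14/13)
T4 shear: y ← y − 1·x: (68/13, -28/13) → (68/13, -96/13); (-70/13, -1/13) → (-70/13, 69/13); (-14/13, -34/13) → (-14/13, -20/13); (34/13, -14/13) → (34/13, -48/13)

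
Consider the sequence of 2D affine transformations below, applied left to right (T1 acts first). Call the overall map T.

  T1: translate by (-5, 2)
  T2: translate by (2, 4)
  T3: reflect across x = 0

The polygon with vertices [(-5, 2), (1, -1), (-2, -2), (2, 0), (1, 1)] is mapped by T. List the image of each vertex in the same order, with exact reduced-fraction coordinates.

image vertices: (8, 8), (2, 5), (5, 4), (1, 6), (2, 7)

T1 translate by (-5, 2): (-5, 2) → (-10, 4); (1, -1) → (-4, 1); (-2, -2) → (-7, 0); (2, 0) → (-3, 2); (1, 1) → (-4, 3)
T2 translate by (2, 4): (-10, 4) → (-8, 8); (-4, 1) → (-2, 5); (-7, 0) → (-5, 4); (-3, 2) → (-1, 6); (-4, 3) → (-2, 7)
T3 reflect across x = 0: (-8, 8) → (8, 8); (-2, 5) → (2, 5); (-5, 4) → (5, 4); (-1, 6) → (1, 6); (-2, 7) → (2, 7)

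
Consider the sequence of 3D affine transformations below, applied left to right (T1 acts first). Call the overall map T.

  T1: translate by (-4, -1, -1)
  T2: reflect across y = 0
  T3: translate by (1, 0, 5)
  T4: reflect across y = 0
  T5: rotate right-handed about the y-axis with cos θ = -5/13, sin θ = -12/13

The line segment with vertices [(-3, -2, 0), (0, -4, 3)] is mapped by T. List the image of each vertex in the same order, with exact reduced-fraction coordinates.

image vertices: (-18/13, -3, -92/13), (-69/13, -5, -71/13)

T1 translate by (-4, -1, -1): (-3, -2, 0) → (-7, -3, -1); (0, -4, 3) → (-4, -5, 2)
T2 reflect across y = 0: (-7, -3, -1) → (-7, 3, -1); (-4, -5, 2) → (-4, 5, 2)
T3 translate by (1, 0, 5): (-7, 3, -1) → (-6, 3, 4); (-4, 5, 2) → (-3, 5, 7)
T4 reflect across y = 0: (-6, 3, 4) → (-6, -3, 4); (-3, 5, 7) → (-3, -5, 7)
T5 rotate right-handed about the y-axis with cos θ = -5/13, sin θ = -12/13: (-6, -3, 4) → (-18/13, -3, -92/13); (-3, -5, 7) → (-69/13, -5, -71/13)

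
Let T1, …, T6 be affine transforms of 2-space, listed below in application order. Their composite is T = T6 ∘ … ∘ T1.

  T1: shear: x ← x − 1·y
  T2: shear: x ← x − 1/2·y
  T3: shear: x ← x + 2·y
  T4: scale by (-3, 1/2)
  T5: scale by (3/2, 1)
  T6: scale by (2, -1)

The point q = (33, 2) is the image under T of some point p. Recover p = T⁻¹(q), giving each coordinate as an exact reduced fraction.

T1 = [1 -1 0; 0 1 0; 0 0 1]
T2·T1 = [1 -3/2 0; 0 1 0; 0 0 1]
T3·…·T1 = [1 1/2 0; 0 1 0; 0 0 1]
T4·…·T1 = [-3 -3/2 0; 0 1/2 0; 0 0 1]
T5·…·T1 = [-9/2 -9/4 0; 0 1/2 0; 0 0 1]
T6·…·T1 = [-9 -9/2 0; 0 -1/2 0; 0 0 1]
det M = 9/2; M⁻¹ = [-1/9 1 0; 0 -2 0; 0 0 1]
M⁻¹ · (33, 2)ᵀ = (-5/3, -4)ᵀ

p = (-5/3, -4)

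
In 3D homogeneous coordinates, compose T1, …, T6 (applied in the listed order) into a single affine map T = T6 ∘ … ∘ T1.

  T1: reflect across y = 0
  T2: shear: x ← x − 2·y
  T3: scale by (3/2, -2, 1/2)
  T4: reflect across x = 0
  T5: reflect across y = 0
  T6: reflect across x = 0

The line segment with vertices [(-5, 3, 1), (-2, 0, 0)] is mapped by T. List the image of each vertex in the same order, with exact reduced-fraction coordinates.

image vertices: (3/2, -6, 1/2), (-3, 0, 0)

T1 reflect across y = 0: (-5, 3, 1) → (-5, -3, 1); (-2, 0, 0) → (-2, 0, 0)
T2 shear: x ← x − 2·y: (-5, -3, 1) → (1, -3, 1); (-2, 0, 0) → (-2, 0, 0)
T3 scale by (3/2, -2, 1/2): (1, -3, 1) → (3/2, 6, 1/2); (-2, 0, 0) → (-3, 0, 0)
T4 reflect across x = 0: (3/2, 6, 1/2) → (-3/2, 6, 1/2); (-3, 0, 0) → (3, 0, 0)
T5 reflect across y = 0: (-3/2, 6, 1/2) → (-3/2, -6, 1/2); (3, 0, 0) → (3, 0, 0)
T6 reflect across x = 0: (-3/2, -6, 1/2) → (3/2, -6, 1/2); (3, 0, 0) → (-3, 0, 0)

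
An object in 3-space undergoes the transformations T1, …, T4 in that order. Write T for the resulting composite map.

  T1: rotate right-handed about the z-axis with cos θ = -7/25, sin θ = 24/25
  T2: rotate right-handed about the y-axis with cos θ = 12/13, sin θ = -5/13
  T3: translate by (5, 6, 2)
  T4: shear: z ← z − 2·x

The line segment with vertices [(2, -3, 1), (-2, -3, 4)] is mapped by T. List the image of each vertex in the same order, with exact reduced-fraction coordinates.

image vertices: (2196/325, 219/25, -3152/325), (2157/325, 123/25, -2034/325)

T1 rotate right-handed about the z-axis with cos θ = -7/25, sin θ = 24/25: (2, -3, 1) → (58/25, 69/25, 1); (-2, -3, 4) → (86/25, -27/25, 4)
T2 rotate right-handed about the y-axis with cos θ = 12/13, sin θ = -5/13: (58/25, 69/25, 1) → (571/325, 69/25, 118/65); (86/25, -27/25, 4) → (532/325, -27/25, 326/65)
T3 translate by (5, 6, 2): (571/325, 69/25, 118/65) → (2196/325, 219/25, 248/65); (532/325, -27/25, 326/65) → (2157/325, 123/25, 456/65)
T4 shear: z ← z − 2·x: (2196/325, 219/25, 248/65) → (2196/325, 219/25, -3152/325); (2157/325, 123/25, 456/65) → (2157/325, 123/25, -2034/325)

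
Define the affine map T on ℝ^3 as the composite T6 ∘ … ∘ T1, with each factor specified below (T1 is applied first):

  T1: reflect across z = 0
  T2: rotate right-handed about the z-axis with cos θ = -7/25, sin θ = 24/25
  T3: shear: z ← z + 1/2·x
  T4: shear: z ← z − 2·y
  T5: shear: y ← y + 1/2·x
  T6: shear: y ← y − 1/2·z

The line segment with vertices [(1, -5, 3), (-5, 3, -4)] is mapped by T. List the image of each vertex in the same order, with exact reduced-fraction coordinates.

image vertices: (113/25, 147/20, -273/50), (-37/25, -273/20, 727/50)

T1 reflect across z = 0: (1, -5, 3) → (1, -5, -3); (-5, 3, -4) → (-5, 3, 4)
T2 rotate right-handed about the z-axis with cos θ = -7/25, sin θ = 24/25: (1, -5, -3) → (113/25, 59/25, -3); (-5, 3, 4) → (-37/25, -141/25, 4)
T3 shear: z ← z + 1/2·x: (113/25, 59/25, -3) → (113/25, 59/25, -37/50); (-37/25, -141/25, 4) → (-37/25, -141/25, 163/50)
T4 shear: z ← z − 2·y: (113/25, 59/25, -37/50) → (113/25, 59/25, -273/50); (-37/25, -141/25, 163/50) → (-37/25, -141/25, 727/50)
T5 shear: y ← y + 1/2·x: (113/25, 59/25, -273/50) → (113/25, 231/50, -273/50); (-37/25, -141/25, 727/50) → (-37/25, -319/50, 727/50)
T6 shear: y ← y − 1/2·z: (113/25, 231/50, -273/50) → (113/25, 147/20, -273/50); (-37/25, -319/50, 727/50) → (-37/25, -273/20, 727/50)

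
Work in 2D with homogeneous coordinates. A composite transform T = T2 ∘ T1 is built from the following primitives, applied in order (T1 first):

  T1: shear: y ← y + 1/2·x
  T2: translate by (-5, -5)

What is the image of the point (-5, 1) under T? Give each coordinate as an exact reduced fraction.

T(p) = (-10, -13/2)

T1 shear: y ← y + 1/2·x: (-5, 1) → (-5, -3/2)
T2 translate by (-5, -5): (-5, -3/2) → (-10, -13/2)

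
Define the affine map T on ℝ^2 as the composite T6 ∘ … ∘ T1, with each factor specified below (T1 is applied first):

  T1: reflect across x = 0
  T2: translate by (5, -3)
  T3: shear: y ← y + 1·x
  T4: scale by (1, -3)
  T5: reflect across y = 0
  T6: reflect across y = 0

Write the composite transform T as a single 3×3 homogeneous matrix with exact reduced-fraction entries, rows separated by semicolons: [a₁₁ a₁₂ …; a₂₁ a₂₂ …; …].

T = [-1 0 5; 3 -3 -6; 0 0 1]

T1 = [-1 0 0; 0 1 0; 0 0 1]
T2·T1 = [-1 0 5; 0 1 -3; 0 0 1]
T3·…·T1 = [-1 0 5; -1 1 2; 0 0 1]
T4·…·T1 = [-1 0 5; 3 -3 -6; 0 0 1]
T5·…·T1 = [-1 0 5; -3 3 6; 0 0 1]
T6·…·T1 = [-1 0 5; 3 -3 -6; 0 0 1]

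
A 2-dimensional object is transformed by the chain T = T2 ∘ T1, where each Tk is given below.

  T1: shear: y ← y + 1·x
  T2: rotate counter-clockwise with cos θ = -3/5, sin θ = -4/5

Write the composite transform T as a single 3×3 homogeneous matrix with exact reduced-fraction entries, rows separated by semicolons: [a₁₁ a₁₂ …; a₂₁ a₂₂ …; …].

T = [1/5 4/5 0; -7/5 -3/5 0; 0 0 1]

T1 = [1 0 0; 1 1 0; 0 0 1]
T2·T1 = [1/5 4/5 0; -7/5 -3/5 0; 0 0 1]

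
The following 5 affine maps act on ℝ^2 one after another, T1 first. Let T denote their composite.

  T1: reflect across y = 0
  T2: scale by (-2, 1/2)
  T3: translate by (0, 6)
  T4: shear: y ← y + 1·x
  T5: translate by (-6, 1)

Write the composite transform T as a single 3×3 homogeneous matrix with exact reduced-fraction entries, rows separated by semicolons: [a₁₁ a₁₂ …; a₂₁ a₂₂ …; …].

T = [-2 0 -6; -2 -1/2 7; 0 0 1]

T1 = [1 0 0; 0 -1 0; 0 0 1]
T2·T1 = [-2 0 0; 0 -1/2 0; 0 0 1]
T3·…·T1 = [-2 0 0; 0 -1/2 6; 0 0 1]
T4·…·T1 = [-2 0 0; -2 -1/2 6; 0 0 1]
T5·…·T1 = [-2 0 -6; -2 -1/2 7; 0 0 1]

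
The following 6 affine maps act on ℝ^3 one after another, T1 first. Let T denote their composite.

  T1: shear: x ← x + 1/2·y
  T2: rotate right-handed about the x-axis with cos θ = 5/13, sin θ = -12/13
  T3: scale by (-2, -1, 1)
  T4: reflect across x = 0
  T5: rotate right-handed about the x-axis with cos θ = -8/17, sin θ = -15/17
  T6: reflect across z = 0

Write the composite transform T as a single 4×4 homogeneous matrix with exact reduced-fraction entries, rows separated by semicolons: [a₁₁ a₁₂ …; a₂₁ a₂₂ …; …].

T1 = [1 1/2 0 0; 0 1 0 0; 0 0 1 0; 0 0 0 1]
T2·T1 = [1 1/2 0 0; 0 5/13 12/13 0; 0 -12/13 5/13 0; 0 0 0 1]
T3·…·T1 = [-2 -1 0 0; 0 -5/13 -12/13 0; 0 -12/13 5/13 0; 0 0 0 1]
T4·…·T1 = [2 1 0 0; 0 -5/13 -12/13 0; 0 -12/13 5/13 0; 0 0 0 1]
T5·…·T1 = [2 1 0 0; 0 -140/221 171/221 0; 0 171/221 140/221 0; 0 0 0 1]
T6·…·T1 = [2 1 0 0; 0 -140/221 171/221 0; 0 -171/221 -140/221 0; 0 0 0 1]

T = [2 1 0 0; 0 -140/221 171/221 0; 0 -171/221 -140/221 0; 0 0 0 1]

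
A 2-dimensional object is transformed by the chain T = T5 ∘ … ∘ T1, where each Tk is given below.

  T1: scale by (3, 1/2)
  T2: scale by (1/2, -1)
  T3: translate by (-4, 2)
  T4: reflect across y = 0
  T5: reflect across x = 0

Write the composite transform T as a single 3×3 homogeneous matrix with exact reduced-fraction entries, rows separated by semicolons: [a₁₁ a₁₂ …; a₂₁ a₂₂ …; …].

T1 = [3 0 0; 0 1/2 0; 0 0 1]
T2·T1 = [3/2 0 0; 0 -1/2 0; 0 0 1]
T3·…·T1 = [3/2 0 -4; 0 -1/2 2; 0 0 1]
T4·…·T1 = [3/2 0 -4; 0 1/2 -2; 0 0 1]
T5·…·T1 = [-3/2 0 4; 0 1/2 -2; 0 0 1]

T = [-3/2 0 4; 0 1/2 -2; 0 0 1]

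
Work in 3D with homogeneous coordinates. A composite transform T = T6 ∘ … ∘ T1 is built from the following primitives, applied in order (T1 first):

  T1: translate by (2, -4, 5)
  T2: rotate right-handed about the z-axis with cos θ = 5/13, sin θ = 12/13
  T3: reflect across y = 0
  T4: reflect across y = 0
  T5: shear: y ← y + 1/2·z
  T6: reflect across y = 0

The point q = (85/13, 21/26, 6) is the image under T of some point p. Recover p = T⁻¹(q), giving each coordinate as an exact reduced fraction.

T1 = [1 0 0 2; 0 1 0 -4; 0 0 1 5; 0 0 0 1]
T2·T1 = [5/13 -12/13 0 58/13; 12/13 5/13 0 4/13; 0 0 1 5; 0 0 0 1]
T3·…·T1 = [5/13 -12/13 0 58/13; -12/13 -5/13 0 -4/13; 0 0 1 5; 0 0 0 1]
T4·…·T1 = [5/13 -12/13 0 58/13; 12/13 5/13 0 4/13; 0 0 1 5; 0 0 0 1]
T5·…·T1 = [5/13 -12/13 0 58/13; 12/13 5/13 1/2 73/26; 0 0 1 5; 0 0 0 1]
T6·…·T1 = [5/13 -12/13 0 58/13; -12/13 -5/13 -1/2 -73/26; 0 0 1 5; 0 0 0 1]
det M = -1; M⁻¹ = [5/13 -12/13 -6/13 -2; -12/13 -5/13 -5/26 4; 0 0 1 -5; 0 0 0 1]
M⁻¹ · (85/13, 21/26, 6)ᵀ = (-3, -7/2, 1)ᵀ

p = (-3, -7/2, 1)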